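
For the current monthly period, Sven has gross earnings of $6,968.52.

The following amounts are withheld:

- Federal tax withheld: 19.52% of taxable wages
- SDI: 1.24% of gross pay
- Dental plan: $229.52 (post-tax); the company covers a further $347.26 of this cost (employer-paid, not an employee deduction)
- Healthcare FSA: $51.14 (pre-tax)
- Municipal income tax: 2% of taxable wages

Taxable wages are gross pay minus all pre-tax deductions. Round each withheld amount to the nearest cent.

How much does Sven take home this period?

$5,112.83

Healthcare FSA: $51.14
Taxable wages = $6,968.52 − $51.14 = $6,917.38
Federal tax withheld: $6,917.38 × 0.1952 = $1,350.27
Municipal income tax: $6,917.38 × 0.02 = $138.35
SDI: $6,968.52 × 0.0124 = $86.41
Dental plan: $229.52
(Employer's $347.26 toward dental plan is not withheld from the employee.)
Total deductions = $51.14 + $1,350.27 + $138.35 + $86.41 + $229.52 = $1,855.69
Net pay = $6,968.52 − $1,855.69 = $5,112.83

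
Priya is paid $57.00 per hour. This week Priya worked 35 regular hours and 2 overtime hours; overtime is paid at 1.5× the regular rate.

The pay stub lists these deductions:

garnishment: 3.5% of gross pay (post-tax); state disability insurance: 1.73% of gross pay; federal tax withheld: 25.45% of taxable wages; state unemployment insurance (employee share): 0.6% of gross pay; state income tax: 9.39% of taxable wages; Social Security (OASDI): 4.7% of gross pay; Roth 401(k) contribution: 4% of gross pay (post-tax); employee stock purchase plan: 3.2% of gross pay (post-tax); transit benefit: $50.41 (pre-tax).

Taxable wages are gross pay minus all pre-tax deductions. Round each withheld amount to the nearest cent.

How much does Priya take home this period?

$994.49

Regular pay: 35 × $57.00 = $1,995.00
Overtime pay: 2 × $57.00 × 1.5 = $171.00
Gross pay = $1,995.00 + $171.00 = $2,166.00
Transit benefit: $50.41
Taxable wages = $2,166.00 − $50.41 = $2,115.59
Federal tax withheld: $2,115.59 × 0.2545 = $538.42
State income tax: $2,115.59 × 0.0939 = $198.65
Social Security (OASDI): $2,166.00 × 0.047 = $101.80
State unemployment insurance (employee share): $2,166.00 × 0.006 = $13.00
State disability insurance: $2,166.00 × 0.0173 = $37.47
Employee stock purchase plan: $2,166.00 × 0.032 = $69.31
Roth 401(k) contribution: $2,166.00 × 0.04 = $86.64
Garnishment: $2,166.00 × 0.035 = $75.81
Total deductions = $50.41 + $538.42 + $198.65 + $101.80 + $13.00 + $37.47 + $69.31 + $86.64 + $75.81 = $1,171.51
Net pay = $2,166.00 − $1,171.51 = $994.49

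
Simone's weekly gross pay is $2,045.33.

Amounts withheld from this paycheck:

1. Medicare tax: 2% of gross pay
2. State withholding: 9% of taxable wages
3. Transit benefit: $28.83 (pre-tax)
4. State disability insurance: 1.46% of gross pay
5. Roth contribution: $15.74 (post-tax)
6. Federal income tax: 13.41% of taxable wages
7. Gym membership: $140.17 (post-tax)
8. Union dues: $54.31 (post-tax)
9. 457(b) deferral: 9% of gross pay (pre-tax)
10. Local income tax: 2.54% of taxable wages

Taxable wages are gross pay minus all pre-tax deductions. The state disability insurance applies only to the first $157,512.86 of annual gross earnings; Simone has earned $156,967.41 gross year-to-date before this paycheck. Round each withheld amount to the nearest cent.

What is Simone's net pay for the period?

Transit benefit: $28.83
457(b) deferral: $2,045.33 × 0.09 = $184.08
Pre-tax total = $28.83 + $184.08 = $212.91
Taxable wages = $2,045.33 − $212.91 = $1,832.42
Federal income tax: $1,832.42 × 0.1341 = $245.73
Local income tax: $1,832.42 × 0.0254 = $46.54
State withholding: $1,832.42 × 0.09 = $164.92
Medicare tax: $2,045.33 × 0.02 = $40.91
State disability insurance: only $157,512.86 − $156,967.41 = $545.45 of this check is subject → $545.45 × 0.0146 = $7.96
Roth contribution: $15.74
Union dues: $54.31
Gym membership: $140.17
Total deductions = $28.83 + $184.08 + $245.73 + $46.54 + $164.92 + $40.91 + $7.96 + $15.74 + $54.31 + $140.17 = $929.19
Net pay = $2,045.33 − $929.19 = $1,116.14

$1,116.14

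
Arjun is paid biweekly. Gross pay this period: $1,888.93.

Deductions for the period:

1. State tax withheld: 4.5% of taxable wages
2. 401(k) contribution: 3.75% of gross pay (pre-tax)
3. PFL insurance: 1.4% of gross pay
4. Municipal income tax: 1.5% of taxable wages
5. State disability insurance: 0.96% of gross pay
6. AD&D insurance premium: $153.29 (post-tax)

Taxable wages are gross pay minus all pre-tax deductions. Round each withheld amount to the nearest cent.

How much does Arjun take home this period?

$1,511.15

401(k) contribution: $1,888.93 × 0.0375 = $70.83
Taxable wages = $1,888.93 − $70.83 = $1,818.10
State tax withheld: $1,818.10 × 0.045 = $81.81
Municipal income tax: $1,818.10 × 0.015 = $27.27
State disability insurance: $1,888.93 × 0.0096 = $18.13
PFL insurance: $1,888.93 × 0.014 = $26.45
AD&D insurance premium: $153.29
Total deductions = $70.83 + $81.81 + $27.27 + $18.13 + $26.45 + $153.29 = $377.78
Net pay = $1,888.93 − $377.78 = $1,511.15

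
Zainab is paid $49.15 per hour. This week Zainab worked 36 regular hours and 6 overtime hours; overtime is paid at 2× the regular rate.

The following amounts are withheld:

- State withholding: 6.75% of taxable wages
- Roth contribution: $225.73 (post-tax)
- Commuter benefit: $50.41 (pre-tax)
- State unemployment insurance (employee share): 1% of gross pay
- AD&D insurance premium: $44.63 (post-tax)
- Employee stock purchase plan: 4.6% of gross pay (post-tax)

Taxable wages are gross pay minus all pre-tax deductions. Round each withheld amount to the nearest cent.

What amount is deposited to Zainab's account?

Regular pay: 36 × $49.15 = $1769.40
Overtime pay: 6 × $49.15 × 2 = $589.80
Gross pay = $1769.40 + $589.80 = $2359.20
Commuter benefit: $50.41
Taxable wages = $2359.20 − $50.41 = $2308.79
State withholding: $2308.79 × 0.0675 = $155.84
State unemployment insurance (employee share): $2359.20 × 0.01 = $23.59
Roth contribution: $225.73
AD&D insurance premium: $44.63
Employee stock purchase plan: $2359.20 × 0.046 = $108.52
Total deductions = $50.41 + $155.84 + $23.59 + $225.73 + $44.63 + $108.52 = $608.72
Net pay = $2359.20 − $608.72 = $1750.48

$1750.48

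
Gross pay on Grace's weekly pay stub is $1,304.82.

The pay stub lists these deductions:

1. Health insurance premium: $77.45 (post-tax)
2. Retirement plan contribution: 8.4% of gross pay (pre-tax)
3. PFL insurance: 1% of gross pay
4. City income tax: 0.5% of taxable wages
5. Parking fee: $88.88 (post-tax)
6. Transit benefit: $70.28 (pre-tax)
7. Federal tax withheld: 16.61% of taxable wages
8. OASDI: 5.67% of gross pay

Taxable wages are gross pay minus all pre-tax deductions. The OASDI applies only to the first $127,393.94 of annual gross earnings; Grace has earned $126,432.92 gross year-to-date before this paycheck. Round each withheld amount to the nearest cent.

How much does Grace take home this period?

$698.60

Transit benefit: $70.28
Retirement plan contribution: $1,304.82 × 0.084 = $109.60
Pre-tax total = $70.28 + $109.60 = $179.88
Taxable wages = $1,304.82 − $179.88 = $1,124.94
City income tax: $1,124.94 × 0.005 = $5.62
Federal tax withheld: $1,124.94 × 0.1661 = $186.85
OASDI: only $127,393.94 − $126,432.92 = $961.02 of this check is subject → $961.02 × 0.0567 = $54.49
PFL insurance: $1,304.82 × 0.01 = $13.05
Health insurance premium: $77.45
Parking fee: $88.88
Total deductions = $70.28 + $109.60 + $5.62 + $186.85 + $54.49 + $13.05 + $77.45 + $88.88 = $606.22
Net pay = $1,304.82 − $606.22 = $698.60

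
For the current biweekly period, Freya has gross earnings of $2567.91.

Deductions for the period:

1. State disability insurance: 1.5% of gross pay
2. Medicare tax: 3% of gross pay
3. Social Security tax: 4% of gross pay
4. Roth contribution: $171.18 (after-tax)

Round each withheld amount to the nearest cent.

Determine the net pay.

Medicare tax: $2567.91 × 0.03 = $77.04
State disability insurance: $2567.91 × 0.015 = $38.52
Social Security tax: $2567.91 × 0.04 = $102.72
Roth contribution: $171.18
Total deductions = $77.04 + $38.52 + $102.72 + $171.18 = $389.46
Net pay = $2567.91 − $389.46 = $2178.45

$2178.45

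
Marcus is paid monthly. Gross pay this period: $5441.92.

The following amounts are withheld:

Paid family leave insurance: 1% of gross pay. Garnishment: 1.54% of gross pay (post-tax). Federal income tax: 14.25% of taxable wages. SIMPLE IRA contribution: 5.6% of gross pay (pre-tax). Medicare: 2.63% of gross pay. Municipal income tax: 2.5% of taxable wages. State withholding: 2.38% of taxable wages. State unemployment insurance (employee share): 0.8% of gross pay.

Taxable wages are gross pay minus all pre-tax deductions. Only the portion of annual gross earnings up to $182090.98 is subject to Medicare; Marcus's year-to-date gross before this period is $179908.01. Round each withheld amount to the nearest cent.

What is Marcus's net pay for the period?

SIMPLE IRA contribution: $5441.92 × 0.056 = $304.75
Taxable wages = $5441.92 − $304.75 = $5137.17
State withholding: $5137.17 × 0.0238 = $122.26
Federal income tax: $5137.17 × 0.1425 = $732.05
Municipal income tax: $5137.17 × 0.025 = $128.43
Medicare: only $182090.98 − $179908.01 = $2182.97 of this check is subject → $2182.97 × 0.0263 = $57.41
Paid family leave insurance: $5441.92 × 0.01 = $54.42
State unemployment insurance (employee share): $5441.92 × 0.008 = $43.54
Garnishment: $5441.92 × 0.0154 = $83.81
Total deductions = $304.75 + $122.26 + $732.05 + $128.43 + $57.41 + $54.42 + $43.54 + $83.81 = $1526.67
Net pay = $5441.92 − $1526.67 = $3915.25

$3915.25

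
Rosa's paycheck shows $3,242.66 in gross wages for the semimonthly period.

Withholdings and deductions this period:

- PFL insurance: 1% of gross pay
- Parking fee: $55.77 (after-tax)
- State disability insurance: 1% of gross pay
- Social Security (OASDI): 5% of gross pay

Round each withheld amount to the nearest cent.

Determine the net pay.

Social Security (OASDI): $3,242.66 × 0.05 = $162.13
PFL insurance: $3,242.66 × 0.01 = $32.43
State disability insurance: $3,242.66 × 0.01 = $32.43
Parking fee: $55.77
Total deductions = $162.13 + $32.43 + $32.43 + $55.77 = $282.76
Net pay = $3,242.66 − $282.76 = $2,959.90

$2,959.90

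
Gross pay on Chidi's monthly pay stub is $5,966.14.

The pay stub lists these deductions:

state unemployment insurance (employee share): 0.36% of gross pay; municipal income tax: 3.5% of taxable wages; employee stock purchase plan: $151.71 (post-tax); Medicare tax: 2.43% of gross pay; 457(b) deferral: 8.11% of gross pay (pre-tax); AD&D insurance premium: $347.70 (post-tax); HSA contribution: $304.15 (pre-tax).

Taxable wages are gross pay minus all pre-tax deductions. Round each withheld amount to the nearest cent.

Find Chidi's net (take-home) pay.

HSA contribution: $304.15
457(b) deferral: $5,966.14 × 0.0811 = $483.85
Pre-tax total = $304.15 + $483.85 = $788.00
Taxable wages = $5,966.14 − $788.00 = $5,178.14
Municipal income tax: $5,178.14 × 0.035 = $181.23
State unemployment insurance (employee share): $5,966.14 × 0.0036 = $21.48
Medicare tax: $5,966.14 × 0.0243 = $144.98
Employee stock purchase plan: $151.71
AD&D insurance premium: $347.70
Total deductions = $304.15 + $483.85 + $181.23 + $21.48 + $144.98 + $151.71 + $347.70 = $1,635.10
Net pay = $5,966.14 − $1,635.10 = $4,331.04

$4,331.04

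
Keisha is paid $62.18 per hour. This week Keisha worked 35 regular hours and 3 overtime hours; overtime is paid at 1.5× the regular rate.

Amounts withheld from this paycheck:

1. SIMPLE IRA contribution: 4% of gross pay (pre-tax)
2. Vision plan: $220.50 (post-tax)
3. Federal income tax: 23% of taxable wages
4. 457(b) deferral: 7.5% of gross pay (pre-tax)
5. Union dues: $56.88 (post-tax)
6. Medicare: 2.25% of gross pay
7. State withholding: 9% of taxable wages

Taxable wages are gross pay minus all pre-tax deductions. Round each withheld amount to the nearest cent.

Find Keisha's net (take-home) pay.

Regular pay: 35 × $62.18 = $2,176.30
Overtime pay: 3 × $62.18 × 1.5 = $279.81
Gross pay = $2,176.30 + $279.81 = $2,456.11
457(b) deferral: $2,456.11 × 0.075 = $184.21
SIMPLE IRA contribution: $2,456.11 × 0.04 = $98.24
Pre-tax total = $184.21 + $98.24 = $282.45
Taxable wages = $2,456.11 − $282.45 = $2,173.66
State withholding: $2,173.66 × 0.09 = $195.63
Federal income tax: $2,173.66 × 0.23 = $499.94
Medicare: $2,456.11 × 0.0225 = $55.26
Union dues: $56.88
Vision plan: $220.50
Total deductions = $184.21 + $98.24 + $195.63 + $499.94 + $55.26 + $56.88 + $220.50 = $1,310.66
Net pay = $2,456.11 − $1,310.66 = $1,145.45

$1,145.45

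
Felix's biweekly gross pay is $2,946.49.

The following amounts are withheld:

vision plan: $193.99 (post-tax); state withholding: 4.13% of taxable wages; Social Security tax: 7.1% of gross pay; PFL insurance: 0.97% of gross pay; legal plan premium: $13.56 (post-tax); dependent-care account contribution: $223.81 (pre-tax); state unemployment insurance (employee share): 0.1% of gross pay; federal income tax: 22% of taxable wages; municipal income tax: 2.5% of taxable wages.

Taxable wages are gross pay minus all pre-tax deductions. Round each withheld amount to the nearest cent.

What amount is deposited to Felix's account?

$1,494.89

Dependent-care account contribution: $223.81
Taxable wages = $2,946.49 − $223.81 = $2,722.68
Federal income tax: $2,722.68 × 0.22 = $598.99
State withholding: $2,722.68 × 0.0413 = $112.45
Municipal income tax: $2,722.68 × 0.025 = $68.07
PFL insurance: $2,946.49 × 0.0097 = $28.58
State unemployment insurance (employee share): $2,946.49 × 0.001 = $2.95
Social Security tax: $2,946.49 × 0.071 = $209.20
Legal plan premium: $13.56
Vision plan: $193.99
Total deductions = $223.81 + $598.99 + $112.45 + $68.07 + $28.58 + $2.95 + $209.20 + $13.56 + $193.99 = $1,451.60
Net pay = $2,946.49 − $1,451.60 = $1,494.89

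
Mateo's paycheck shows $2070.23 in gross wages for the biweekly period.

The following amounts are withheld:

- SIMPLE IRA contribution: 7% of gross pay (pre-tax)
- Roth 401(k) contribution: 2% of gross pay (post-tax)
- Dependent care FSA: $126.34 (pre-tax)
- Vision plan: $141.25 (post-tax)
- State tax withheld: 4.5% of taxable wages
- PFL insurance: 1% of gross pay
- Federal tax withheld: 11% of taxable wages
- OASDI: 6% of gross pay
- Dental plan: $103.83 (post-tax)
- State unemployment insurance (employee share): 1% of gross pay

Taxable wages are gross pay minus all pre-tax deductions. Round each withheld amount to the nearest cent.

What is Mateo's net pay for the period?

Dependent care FSA: $126.34
SIMPLE IRA contribution: $2070.23 × 0.07 = $144.92
Pre-tax total = $126.34 + $144.92 = $271.26
Taxable wages = $2070.23 − $271.26 = $1798.97
State tax withheld: $1798.97 × 0.045 = $80.95
Federal tax withheld: $1798.97 × 0.11 = $197.89
OASDI: $2070.23 × 0.06 = $124.21
State unemployment insurance (employee share): $2070.23 × 0.01 = $20.70
PFL insurance: $2070.23 × 0.01 = $20.70
Dental plan: $103.83
Vision plan: $141.25
Roth 401(k) contribution: $2070.23 × 0.02 = $41.40
Total deductions = $126.34 + $144.92 + $80.95 + $197.89 + $124.21 + $20.70 + $20.70 + $103.83 + $141.25 + $41.40 = $1002.19
Net pay = $2070.23 − $1002.19 = $1068.04

$1068.04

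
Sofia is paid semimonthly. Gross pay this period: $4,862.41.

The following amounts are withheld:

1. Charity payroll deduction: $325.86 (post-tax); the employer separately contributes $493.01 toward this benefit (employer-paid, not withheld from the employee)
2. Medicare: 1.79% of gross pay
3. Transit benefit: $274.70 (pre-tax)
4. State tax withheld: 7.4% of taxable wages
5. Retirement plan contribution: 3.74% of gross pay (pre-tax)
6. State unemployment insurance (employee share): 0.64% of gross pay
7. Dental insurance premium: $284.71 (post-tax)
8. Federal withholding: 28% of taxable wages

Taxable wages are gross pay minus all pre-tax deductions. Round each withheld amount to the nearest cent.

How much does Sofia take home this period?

$2,117.46

Retirement plan contribution: $4,862.41 × 0.0374 = $181.85
Transit benefit: $274.70
Pre-tax total = $181.85 + $274.70 = $456.55
Taxable wages = $4,862.41 − $456.55 = $4,405.86
State tax withheld: $4,405.86 × 0.074 = $326.03
Federal withholding: $4,405.86 × 0.28 = $1,233.64
State unemployment insurance (employee share): $4,862.41 × 0.0064 = $31.12
Medicare: $4,862.41 × 0.0179 = $87.04
Dental insurance premium: $284.71
Charity payroll deduction: $325.86
(Employer's $493.01 toward charity payroll deduction is not withheld from the employee.)
Total deductions = $181.85 + $274.70 + $326.03 + $1,233.64 + $31.12 + $87.04 + $284.71 + $325.86 = $2,744.95
Net pay = $4,862.41 − $2,744.95 = $2,117.46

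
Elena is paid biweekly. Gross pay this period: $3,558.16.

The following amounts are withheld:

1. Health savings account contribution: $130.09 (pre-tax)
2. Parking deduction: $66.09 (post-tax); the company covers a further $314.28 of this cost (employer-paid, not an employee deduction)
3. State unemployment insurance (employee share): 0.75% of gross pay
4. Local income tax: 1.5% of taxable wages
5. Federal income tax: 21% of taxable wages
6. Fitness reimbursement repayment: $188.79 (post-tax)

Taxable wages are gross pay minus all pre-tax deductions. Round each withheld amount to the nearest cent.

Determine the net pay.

$2,375.19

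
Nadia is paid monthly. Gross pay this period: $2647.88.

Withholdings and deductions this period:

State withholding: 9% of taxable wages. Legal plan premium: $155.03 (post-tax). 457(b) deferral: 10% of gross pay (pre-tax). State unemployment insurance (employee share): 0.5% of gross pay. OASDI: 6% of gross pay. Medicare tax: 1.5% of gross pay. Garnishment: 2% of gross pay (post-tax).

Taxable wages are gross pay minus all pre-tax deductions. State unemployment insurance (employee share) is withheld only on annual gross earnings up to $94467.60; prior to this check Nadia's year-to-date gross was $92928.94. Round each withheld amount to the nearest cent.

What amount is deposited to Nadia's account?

$1754.34

457(b) deferral: $2647.88 × 0.1 = $264.79
Taxable wages = $2647.88 − $264.79 = $2383.09
State withholding: $2383.09 × 0.09 = $214.48
OASDI: $2647.88 × 0.06 = $158.87
Medicare tax: $2647.88 × 0.015 = $39.72
State unemployment insurance (employee share): only $94467.60 − $92928.94 = $1538.66 of this check is subject → $1538.66 × 0.005 = $7.69
Garnishment: $2647.88 × 0.02 = $52.96
Legal plan premium: $155.03
Total deductions = $264.79 + $214.48 + $158.87 + $39.72 + $7.69 + $52.96 + $155.03 = $893.54
Net pay = $2647.88 − $893.54 = $1754.34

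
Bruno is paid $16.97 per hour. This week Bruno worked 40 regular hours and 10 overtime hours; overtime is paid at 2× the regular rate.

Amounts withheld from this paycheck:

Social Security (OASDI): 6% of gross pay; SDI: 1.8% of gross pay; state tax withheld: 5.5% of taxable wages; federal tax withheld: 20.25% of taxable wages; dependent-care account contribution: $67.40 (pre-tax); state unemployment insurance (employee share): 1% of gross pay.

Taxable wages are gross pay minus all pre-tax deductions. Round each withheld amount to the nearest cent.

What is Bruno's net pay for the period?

$616.37

Regular pay: 40 × $16.97 = $678.80
Overtime pay: 10 × $16.97 × 2 = $339.40
Gross pay = $678.80 + $339.40 = $1,018.20
Dependent-care account contribution: $67.40
Taxable wages = $1,018.20 − $67.40 = $950.80
Federal tax withheld: $950.80 × 0.2025 = $192.54
State tax withheld: $950.80 × 0.055 = $52.29
State unemployment insurance (employee share): $1,018.20 × 0.01 = $10.18
Social Security (OASDI): $1,018.20 × 0.06 = $61.09
SDI: $1,018.20 × 0.018 = $18.33
Total deductions = $67.40 + $192.54 + $52.29 + $10.18 + $61.09 + $18.33 = $401.83
Net pay = $1,018.20 − $401.83 = $616.37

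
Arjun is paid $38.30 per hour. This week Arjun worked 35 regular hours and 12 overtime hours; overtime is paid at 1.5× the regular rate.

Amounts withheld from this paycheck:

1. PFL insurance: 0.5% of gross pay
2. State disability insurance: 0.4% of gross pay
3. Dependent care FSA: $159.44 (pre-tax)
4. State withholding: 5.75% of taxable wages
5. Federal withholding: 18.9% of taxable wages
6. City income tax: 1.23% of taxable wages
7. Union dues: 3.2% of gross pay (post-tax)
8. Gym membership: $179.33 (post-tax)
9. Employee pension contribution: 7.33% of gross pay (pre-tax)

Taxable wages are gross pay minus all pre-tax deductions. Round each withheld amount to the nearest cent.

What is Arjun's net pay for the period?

Regular pay: 35 × $38.30 = $1340.50
Overtime pay: 12 × $38.30 × 1.5 = $689.40
Gross pay = $1340.50 + $689.40 = $2029.90
Employee pension contribution: $2029.90 × 0.0733 = $148.79
Dependent care FSA: $159.44
Pre-tax total = $148.79 + $159.44 = $308.23
Taxable wages = $2029.90 − $308.23 = $1721.67
State withholding: $1721.67 × 0.0575 = $99.00
City income tax: $1721.67 × 0.0123 = $21.18
Federal withholding: $1721.67 × 0.189 = $325.40
PFL insurance: $2029.90 × 0.005 = $10.15
State disability insurance: $2029.90 × 0.004 = $8.12
Gym membership: $179.33
Union dues: $2029.90 × 0.032 = $64.96
Total deductions = $148.79 + $159.44 + $99.00 + $21.18 + $325.40 + $10.15 + $8.12 + $179.33 + $64.96 = $1016.37
Net pay = $2029.90 − $1016.37 = $1013.53

$1013.53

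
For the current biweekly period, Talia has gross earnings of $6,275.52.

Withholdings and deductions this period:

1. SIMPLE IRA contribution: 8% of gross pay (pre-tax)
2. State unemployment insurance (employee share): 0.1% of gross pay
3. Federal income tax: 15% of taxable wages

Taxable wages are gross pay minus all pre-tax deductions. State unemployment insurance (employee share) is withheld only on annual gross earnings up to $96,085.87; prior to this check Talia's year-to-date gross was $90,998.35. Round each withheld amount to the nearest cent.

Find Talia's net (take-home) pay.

$4,902.37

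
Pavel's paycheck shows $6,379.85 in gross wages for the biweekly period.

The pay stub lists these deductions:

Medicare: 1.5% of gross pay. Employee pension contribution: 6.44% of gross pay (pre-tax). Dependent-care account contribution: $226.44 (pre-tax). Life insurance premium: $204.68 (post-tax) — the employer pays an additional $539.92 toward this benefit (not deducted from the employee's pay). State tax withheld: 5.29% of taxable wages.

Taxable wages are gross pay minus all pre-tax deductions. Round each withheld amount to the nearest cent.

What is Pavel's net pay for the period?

Employee pension contribution: $6,379.85 × 0.0644 = $410.86
Dependent-care account contribution: $226.44
Pre-tax total = $410.86 + $226.44 = $637.30
Taxable wages = $6,379.85 − $637.30 = $5,742.55
State tax withheld: $5,742.55 × 0.0529 = $303.78
Medicare: $6,379.85 × 0.015 = $95.70
Life insurance premium: $204.68
(Employer's $539.92 toward life insurance premium is not withheld from the employee.)
Total deductions = $410.86 + $226.44 + $303.78 + $95.70 + $204.68 = $1,241.46
Net pay = $6,379.85 − $1,241.46 = $5,138.39

$5,138.39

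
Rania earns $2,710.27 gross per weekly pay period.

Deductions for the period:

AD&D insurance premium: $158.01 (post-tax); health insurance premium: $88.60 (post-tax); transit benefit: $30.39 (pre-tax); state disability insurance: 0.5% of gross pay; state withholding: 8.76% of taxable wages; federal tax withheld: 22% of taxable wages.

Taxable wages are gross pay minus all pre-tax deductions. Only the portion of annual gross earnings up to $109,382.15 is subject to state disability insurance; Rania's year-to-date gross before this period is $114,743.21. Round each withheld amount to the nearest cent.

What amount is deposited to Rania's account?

$1,608.94

Transit benefit: $30.39
Taxable wages = $2,710.27 − $30.39 = $2,679.88
State withholding: $2,679.88 × 0.0876 = $234.76
Federal tax withheld: $2,679.88 × 0.22 = $589.57
State disability insurance: annual cap $109,382.15 already reached (YTD $114,743.21), so $0.00
Health insurance premium: $88.60
AD&D insurance premium: $158.01
Total deductions = $30.39 + $234.76 + $589.57 + $0.00 + $88.60 + $158.01 = $1,101.33
Net pay = $2,710.27 − $1,101.33 = $1,608.94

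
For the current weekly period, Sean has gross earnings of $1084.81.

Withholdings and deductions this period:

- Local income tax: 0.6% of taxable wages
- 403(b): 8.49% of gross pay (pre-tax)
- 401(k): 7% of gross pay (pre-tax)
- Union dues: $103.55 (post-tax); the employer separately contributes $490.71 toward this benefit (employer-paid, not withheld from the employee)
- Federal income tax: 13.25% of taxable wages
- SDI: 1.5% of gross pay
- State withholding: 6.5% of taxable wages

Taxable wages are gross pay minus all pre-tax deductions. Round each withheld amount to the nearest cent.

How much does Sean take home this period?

401(k): $1084.81 × 0.07 = $75.94
403(b): $1084.81 × 0.0849 = $92.10
Pre-tax total = $75.94 + $92.10 = $168.04
Taxable wages = $1084.81 − $168.04 = $916.77
State withholding: $916.77 × 0.065 = $59.59
Local income tax: $916.77 × 0.006 = $5.50
Federal income tax: $916.77 × 0.1325 = $121.47
SDI: $1084.81 × 0.015 = $16.27
Union dues: $103.55
(Employer's $490.71 toward union dues is not withheld from the employee.)
Total deductions = $75.94 + $92.10 + $59.59 + $5.50 + $121.47 + $16.27 + $103.55 = $474.42
Net pay = $1084.81 − $474.42 = $610.39

$610.39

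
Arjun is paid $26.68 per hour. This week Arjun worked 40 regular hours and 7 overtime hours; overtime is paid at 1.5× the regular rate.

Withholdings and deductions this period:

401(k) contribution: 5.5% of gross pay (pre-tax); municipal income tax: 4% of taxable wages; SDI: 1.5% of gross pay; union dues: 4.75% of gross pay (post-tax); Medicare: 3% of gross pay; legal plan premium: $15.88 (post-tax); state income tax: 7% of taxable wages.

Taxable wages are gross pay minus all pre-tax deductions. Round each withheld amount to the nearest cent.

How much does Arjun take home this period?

$992.67

Regular pay: 40 × $26.68 = $1067.20
Overtime pay: 7 × $26.68 × 1.5 = $280.14
Gross pay = $1067.20 + $280.14 = $1347.34
401(k) contribution: $1347.34 × 0.055 = $74.10
Taxable wages = $1347.34 − $74.10 = $1273.24
Municipal income tax: $1273.24 × 0.04 = $50.93
State income tax: $1273.24 × 0.07 = $89.13
Medicare: $1347.34 × 0.03 = $40.42
SDI: $1347.34 × 0.015 = $20.21
Legal plan premium: $15.88
Union dues: $1347.34 × 0.0475 = $64.00
Total deductions = $74.10 + $50.93 + $89.13 + $40.42 + $20.21 + $15.88 + $64.00 = $354.67
Net pay = $1347.34 − $354.67 = $992.67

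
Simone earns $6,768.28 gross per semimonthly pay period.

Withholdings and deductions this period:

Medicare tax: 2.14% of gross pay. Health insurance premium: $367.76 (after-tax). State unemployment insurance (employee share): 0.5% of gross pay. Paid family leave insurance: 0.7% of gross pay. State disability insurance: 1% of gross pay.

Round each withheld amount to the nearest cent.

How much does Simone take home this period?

$6,106.78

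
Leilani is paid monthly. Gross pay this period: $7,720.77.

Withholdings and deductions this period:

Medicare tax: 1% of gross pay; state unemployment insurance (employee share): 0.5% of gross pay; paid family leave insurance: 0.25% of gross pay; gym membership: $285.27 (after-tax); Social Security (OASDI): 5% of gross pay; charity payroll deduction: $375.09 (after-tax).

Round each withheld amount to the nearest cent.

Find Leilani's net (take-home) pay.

State unemployment insurance (employee share): $7,720.77 × 0.005 = $38.60
Paid family leave insurance: $7,720.77 × 0.0025 = $19.30
Medicare tax: $7,720.77 × 0.01 = $77.21
Social Security (OASDI): $7,720.77 × 0.05 = $386.04
Charity payroll deduction: $375.09
Gym membership: $285.27
Total deductions = $38.60 + $19.30 + $77.21 + $386.04 + $375.09 + $285.27 = $1,181.51
Net pay = $7,720.77 − $1,181.51 = $6,539.26

$6,539.26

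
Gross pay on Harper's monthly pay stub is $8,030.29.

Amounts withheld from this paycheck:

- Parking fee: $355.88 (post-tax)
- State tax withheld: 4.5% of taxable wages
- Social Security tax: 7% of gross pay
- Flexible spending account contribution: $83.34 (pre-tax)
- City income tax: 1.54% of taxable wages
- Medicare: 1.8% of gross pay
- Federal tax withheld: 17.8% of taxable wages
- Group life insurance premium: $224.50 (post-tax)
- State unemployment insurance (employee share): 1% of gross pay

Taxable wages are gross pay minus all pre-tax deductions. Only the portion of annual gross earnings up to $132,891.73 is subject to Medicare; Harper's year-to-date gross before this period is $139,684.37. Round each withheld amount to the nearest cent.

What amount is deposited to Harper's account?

$4,829.60

Flexible spending account contribution: $83.34
Taxable wages = $8,030.29 − $83.34 = $7,946.95
State tax withheld: $7,946.95 × 0.045 = $357.61
Federal tax withheld: $7,946.95 × 0.178 = $1,414.56
City income tax: $7,946.95 × 0.0154 = $122.38
Medicare: annual cap $132,891.73 already reached (YTD $139,684.37), so $0.00
State unemployment insurance (employee share): $8,030.29 × 0.01 = $80.30
Social Security tax: $8,030.29 × 0.07 = $562.12
Group life insurance premium: $224.50
Parking fee: $355.88
Total deductions = $83.34 + $357.61 + $1,414.56 + $122.38 + $0.00 + $80.30 + $562.12 + $224.50 + $355.88 = $3,200.69
Net pay = $8,030.29 − $3,200.69 = $4,829.60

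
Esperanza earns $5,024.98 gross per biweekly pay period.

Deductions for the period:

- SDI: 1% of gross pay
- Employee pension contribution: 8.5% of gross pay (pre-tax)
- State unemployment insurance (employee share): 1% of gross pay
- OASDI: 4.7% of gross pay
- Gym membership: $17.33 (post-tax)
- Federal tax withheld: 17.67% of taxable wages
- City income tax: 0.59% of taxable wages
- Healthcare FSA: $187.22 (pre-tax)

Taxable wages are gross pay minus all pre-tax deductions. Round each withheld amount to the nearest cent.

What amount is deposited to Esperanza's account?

Employee pension contribution: $5,024.98 × 0.085 = $427.12
Healthcare FSA: $187.22
Pre-tax total = $427.12 + $187.22 = $614.34
Taxable wages = $5,024.98 − $614.34 = $4,410.64
Federal tax withheld: $4,410.64 × 0.1767 = $779.36
City income tax: $4,410.64 × 0.0059 = $26.02
OASDI: $5,024.98 × 0.047 = $236.17
SDI: $5,024.98 × 0.01 = $50.25
State unemployment insurance (employee share): $5,024.98 × 0.01 = $50.25
Gym membership: $17.33
Total deductions = $427.12 + $187.22 + $779.36 + $26.02 + $236.17 + $50.25 + $50.25 + $17.33 = $1,773.72
Net pay = $5,024.98 − $1,773.72 = $3,251.26

$3,251.26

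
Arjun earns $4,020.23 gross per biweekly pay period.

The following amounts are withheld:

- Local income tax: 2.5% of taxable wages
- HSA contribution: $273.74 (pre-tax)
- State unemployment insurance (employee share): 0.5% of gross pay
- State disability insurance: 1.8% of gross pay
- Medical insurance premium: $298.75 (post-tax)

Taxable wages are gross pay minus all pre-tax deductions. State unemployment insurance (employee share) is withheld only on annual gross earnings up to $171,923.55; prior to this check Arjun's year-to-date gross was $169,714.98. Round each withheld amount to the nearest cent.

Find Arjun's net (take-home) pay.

$3,270.68

HSA contribution: $273.74
Taxable wages = $4,020.23 − $273.74 = $3,746.49
Local income tax: $3,746.49 × 0.025 = $93.66
State disability insurance: $4,020.23 × 0.018 = $72.36
State unemployment insurance (employee share): only $171,923.55 − $169,714.98 = $2,208.57 of this check is subject → $2,208.57 × 0.005 = $11.04
Medical insurance premium: $298.75
Total deductions = $273.74 + $93.66 + $72.36 + $11.04 + $298.75 = $749.55
Net pay = $4,020.23 − $749.55 = $3,270.68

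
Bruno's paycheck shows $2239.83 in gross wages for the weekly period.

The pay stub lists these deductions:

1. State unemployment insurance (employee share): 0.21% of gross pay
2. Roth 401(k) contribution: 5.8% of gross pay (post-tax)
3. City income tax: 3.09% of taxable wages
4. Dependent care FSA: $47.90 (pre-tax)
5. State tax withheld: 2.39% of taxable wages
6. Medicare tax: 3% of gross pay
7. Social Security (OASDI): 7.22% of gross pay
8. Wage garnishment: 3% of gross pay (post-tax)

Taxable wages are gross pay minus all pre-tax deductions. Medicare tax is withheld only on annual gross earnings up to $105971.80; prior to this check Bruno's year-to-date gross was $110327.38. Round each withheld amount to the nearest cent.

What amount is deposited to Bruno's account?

Dependent care FSA: $47.90
Taxable wages = $2239.83 − $47.90 = $2191.93
City income tax: $2191.93 × 0.0309 = $67.73
State tax withheld: $2191.93 × 0.0239 = $52.39
Medicare tax: annual cap $105971.80 already reached (YTD $110327.38), so $0.00
Social Security (OASDI): $2239.83 × 0.0722 = $161.72
State unemployment insurance (employee share): $2239.83 × 0.0021 = $4.70
Roth 401(k) contribution: $2239.83 × 0.058 = $129.91
Wage garnishment: $2239.83 × 0.03 = $67.19
Total deductions = $47.90 + $67.73 + $52.39 + $0.00 + $161.72 + $4.70 + $129.91 + $67.19 = $531.54
Net pay = $2239.83 − $531.54 = $1708.29

$1708.29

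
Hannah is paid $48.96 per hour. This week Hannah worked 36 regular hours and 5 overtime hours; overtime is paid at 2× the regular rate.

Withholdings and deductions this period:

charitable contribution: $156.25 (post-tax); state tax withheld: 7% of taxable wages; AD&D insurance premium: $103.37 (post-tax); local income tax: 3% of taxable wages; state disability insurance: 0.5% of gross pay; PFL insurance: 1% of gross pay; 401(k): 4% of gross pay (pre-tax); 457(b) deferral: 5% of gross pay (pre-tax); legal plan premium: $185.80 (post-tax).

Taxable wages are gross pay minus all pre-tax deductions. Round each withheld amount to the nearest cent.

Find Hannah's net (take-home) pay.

Regular pay: 36 × $48.96 = $1762.56
Overtime pay: 5 × $48.96 × 2 = $489.60
Gross pay = $1762.56 + $489.60 = $2252.16
457(b) deferral: $2252.16 × 0.05 = $112.61
401(k): $2252.16 × 0.04 = $90.09
Pre-tax total = $112.61 + $90.09 = $202.70
Taxable wages = $2252.16 − $202.70 = $2049.46
Local income tax: $2049.46 × 0.03 = $61.48
State tax withheld: $2049.46 × 0.07 = $143.46
PFL insurance: $2252.16 × 0.01 = $22.52
State disability insurance: $2252.16 × 0.005 = $11.26
Legal plan premium: $185.80
Charitable contribution: $156.25
AD&D insurance premium: $103.37
Total deductions = $112.61 + $90.09 + $61.48 + $143.46 + $22.52 + $11.26 + $185.80 + $156.25 + $103.37 = $886.84
Net pay = $2252.16 − $886.84 = $1365.32

$1365.32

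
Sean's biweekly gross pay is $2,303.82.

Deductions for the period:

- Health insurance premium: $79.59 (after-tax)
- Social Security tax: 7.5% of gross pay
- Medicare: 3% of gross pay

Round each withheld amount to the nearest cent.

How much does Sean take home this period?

$1,982.33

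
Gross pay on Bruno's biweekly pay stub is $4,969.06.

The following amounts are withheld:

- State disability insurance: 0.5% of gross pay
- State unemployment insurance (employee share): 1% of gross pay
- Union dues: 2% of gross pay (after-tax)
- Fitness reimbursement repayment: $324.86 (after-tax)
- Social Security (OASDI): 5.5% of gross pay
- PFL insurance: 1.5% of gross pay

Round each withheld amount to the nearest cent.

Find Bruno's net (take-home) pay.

$4,122.44

Social Security (OASDI): $4,969.06 × 0.055 = $273.30
State unemployment insurance (employee share): $4,969.06 × 0.01 = $49.69
State disability insurance: $4,969.06 × 0.005 = $24.85
PFL insurance: $4,969.06 × 0.015 = $74.54
Union dues: $4,969.06 × 0.02 = $99.38
Fitness reimbursement repayment: $324.86
Total deductions = $273.30 + $49.69 + $24.85 + $74.54 + $99.38 + $324.86 = $846.62
Net pay = $4,969.06 − $846.62 = $4,122.44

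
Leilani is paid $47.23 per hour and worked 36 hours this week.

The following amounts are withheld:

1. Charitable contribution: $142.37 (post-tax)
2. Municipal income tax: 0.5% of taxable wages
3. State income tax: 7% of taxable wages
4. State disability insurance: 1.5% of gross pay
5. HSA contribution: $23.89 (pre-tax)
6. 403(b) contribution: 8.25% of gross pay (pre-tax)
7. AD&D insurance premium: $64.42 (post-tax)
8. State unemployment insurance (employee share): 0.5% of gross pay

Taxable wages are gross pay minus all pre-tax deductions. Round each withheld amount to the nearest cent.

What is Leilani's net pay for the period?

$1,180.12

Gross pay: 36 × $47.23 = $1,700.28
403(b) contribution: $1,700.28 × 0.0825 = $140.27
HSA contribution: $23.89
Pre-tax total = $140.27 + $23.89 = $164.16
Taxable wages = $1,700.28 − $164.16 = $1,536.12
State income tax: $1,536.12 × 0.07 = $107.53
Municipal income tax: $1,536.12 × 0.005 = $7.68
State disability insurance: $1,700.28 × 0.015 = $25.50
State unemployment insurance (employee share): $1,700.28 × 0.005 = $8.50
Charitable contribution: $142.37
AD&D insurance premium: $64.42
Total deductions = $140.27 + $23.89 + $107.53 + $7.68 + $25.50 + $8.50 + $142.37 + $64.42 = $520.16
Net pay = $1,700.28 − $520.16 = $1,180.12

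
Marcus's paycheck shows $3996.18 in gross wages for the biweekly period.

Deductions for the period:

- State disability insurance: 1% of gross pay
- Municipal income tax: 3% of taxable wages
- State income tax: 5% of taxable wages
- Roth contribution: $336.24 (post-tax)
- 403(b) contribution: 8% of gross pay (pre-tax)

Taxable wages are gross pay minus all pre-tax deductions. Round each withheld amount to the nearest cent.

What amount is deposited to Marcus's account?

403(b) contribution: $3996.18 × 0.08 = $319.69
Taxable wages = $3996.18 − $319.69 = $3676.49
State income tax: $3676.49 × 0.05 = $183.82
Municipal income tax: $3676.49 × 0.03 = $110.29
State disability insurance: $3996.18 × 0.01 = $39.96
Roth contribution: $336.24
Total deductions = $319.69 + $183.82 + $110.29 + $39.96 + $336.24 = $990.00
Net pay = $3996.18 − $990.00 = $3006.18

$3006.18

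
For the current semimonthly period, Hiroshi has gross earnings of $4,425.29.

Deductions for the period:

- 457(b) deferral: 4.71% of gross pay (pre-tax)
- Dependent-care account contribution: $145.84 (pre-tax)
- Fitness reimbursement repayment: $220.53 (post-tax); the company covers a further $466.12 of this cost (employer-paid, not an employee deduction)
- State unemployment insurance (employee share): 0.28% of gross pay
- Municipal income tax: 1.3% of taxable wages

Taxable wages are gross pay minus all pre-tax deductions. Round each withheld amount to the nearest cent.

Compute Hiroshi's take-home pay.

457(b) deferral: $4,425.29 × 0.0471 = $208.43
Dependent-care account contribution: $145.84
Pre-tax total = $208.43 + $145.84 = $354.27
Taxable wages = $4,425.29 − $354.27 = $4,071.02
Municipal income tax: $4,071.02 × 0.013 = $52.92
State unemployment insurance (employee share): $4,425.29 × 0.0028 = $12.39
Fitness reimbursement repayment: $220.53
(Employer's $466.12 toward fitness reimbursement repayment is not withheld from the employee.)
Total deductions = $208.43 + $145.84 + $52.92 + $12.39 + $220.53 = $640.11
Net pay = $4,425.29 − $640.11 = $3,785.18

$3,785.18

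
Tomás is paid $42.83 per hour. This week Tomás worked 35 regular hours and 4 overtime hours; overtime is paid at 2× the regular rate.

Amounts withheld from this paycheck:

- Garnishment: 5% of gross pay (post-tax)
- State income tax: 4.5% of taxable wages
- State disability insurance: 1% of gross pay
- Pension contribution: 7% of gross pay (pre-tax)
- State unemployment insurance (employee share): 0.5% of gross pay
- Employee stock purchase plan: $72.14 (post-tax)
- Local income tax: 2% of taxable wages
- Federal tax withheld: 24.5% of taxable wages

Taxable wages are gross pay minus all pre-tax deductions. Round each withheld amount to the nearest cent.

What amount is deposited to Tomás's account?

$989.96

Regular pay: 35 × $42.83 = $1,499.05
Overtime pay: 4 × $42.83 × 2 = $342.64
Gross pay = $1,499.05 + $342.64 = $1,841.69
Pension contribution: $1,841.69 × 0.07 = $128.92
Taxable wages = $1,841.69 − $128.92 = $1,712.77
Federal tax withheld: $1,712.77 × 0.245 = $419.63
Local income tax: $1,712.77 × 0.02 = $34.26
State income tax: $1,712.77 × 0.045 = $77.07
State disability insurance: $1,841.69 × 0.01 = $18.42
State unemployment insurance (employee share): $1,841.69 × 0.005 = $9.21
Employee stock purchase plan: $72.14
Garnishment: $1,841.69 × 0.05 = $92.08
Total deductions = $128.92 + $419.63 + $34.26 + $77.07 + $18.42 + $9.21 + $72.14 + $92.08 = $851.73
Net pay = $1,841.69 − $851.73 = $989.96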